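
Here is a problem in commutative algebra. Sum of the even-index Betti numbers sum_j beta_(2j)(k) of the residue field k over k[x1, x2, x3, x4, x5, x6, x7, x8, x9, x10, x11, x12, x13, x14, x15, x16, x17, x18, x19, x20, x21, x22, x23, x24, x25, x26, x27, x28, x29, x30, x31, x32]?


Koszul resolution: beta_i(k)=C(n,i), n=32
sum_even C(32,i) = 2^(n-1) = 2^31 = 2147483648


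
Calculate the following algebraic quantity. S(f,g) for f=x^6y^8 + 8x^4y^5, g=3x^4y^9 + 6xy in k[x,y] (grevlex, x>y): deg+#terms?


LT(f)=x^6y^8, LT(g)=3x^4y^9
lcm(LM)=x^6y^9
S(f,g) (scaled by 3 to clear denominators) = 3y*f - x^2*g = 24x^4y^6 - 6x^3y
2 terms, deg 10.
10+2=12


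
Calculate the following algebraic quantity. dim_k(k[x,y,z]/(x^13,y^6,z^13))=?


Basis: x^iy^jz^k, i<13,j<6,k<13
13*6*13=1014


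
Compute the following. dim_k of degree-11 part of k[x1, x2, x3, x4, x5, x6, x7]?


C(d+n-1,n-1)=C(17,6)=12376


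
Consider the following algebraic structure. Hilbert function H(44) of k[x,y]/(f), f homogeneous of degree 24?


H(t)=d for t>=d-1.
d=24, t=44
H(44)=24


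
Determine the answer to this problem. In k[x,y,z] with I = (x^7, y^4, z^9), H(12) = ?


Need i<7, j<4, k<9 with i+j+k=12.
For each i, j ranges over max(0,12-i-8)..min(3,12-i):
  i=0: j in [4,3] -> 0
  i=1: j in [3,3] -> 1
  i=2: j in [2,3] -> 2
  i=3: j in [1,3] -> 3
  i=4: j in [0,3] -> 4
  i=5: j in [0,3] -> 4
  i=6: j in [0,3] -> 4
H(12) = 0+1+2+3+4+4+4 = 18


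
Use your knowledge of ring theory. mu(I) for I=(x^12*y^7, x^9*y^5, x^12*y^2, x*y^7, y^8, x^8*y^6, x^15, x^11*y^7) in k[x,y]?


Remove redundant (divisible by others).
x^12*y^7 redundant.
x^11*y^7 redundant.
Min: x^15, x^12*y^2, x^9*y^5, x^8*y^6, x*y^7, y^8
Count=6


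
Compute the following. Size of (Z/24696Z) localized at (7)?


7-primary part: 24696=7^3*72
Size=7^3=343


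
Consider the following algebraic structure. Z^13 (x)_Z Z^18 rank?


rank(M(x)N) = rank(M)*rank(N)
13*18 = 234


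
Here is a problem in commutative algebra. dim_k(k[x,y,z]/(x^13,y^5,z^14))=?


Basis: x^iy^jz^k, i<13,j<5,k<14
13*5*14=910


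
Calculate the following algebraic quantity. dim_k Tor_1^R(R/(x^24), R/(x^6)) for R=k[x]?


Tor_1(R/I,R/J)=(I cap J)/IJ=(x^24)/(x^30)
dim=30-24=min(24,6)=6


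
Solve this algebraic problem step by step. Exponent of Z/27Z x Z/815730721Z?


Exponent = lcm of the cyclic orders; pairwise coprime => product.
3^3*13^8=27*815730721=22024729467


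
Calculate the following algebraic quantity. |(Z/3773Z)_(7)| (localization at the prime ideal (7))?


7-primary part: 3773=7^3*11
Size=7^3=343


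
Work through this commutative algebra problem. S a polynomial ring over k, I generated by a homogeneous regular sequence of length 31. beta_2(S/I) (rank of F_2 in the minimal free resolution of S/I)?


Regular sequence => Koszul complex is the minimal free resolution.
Syz_1 minimally generated by Koszul relations f_i*e_j - f_j*e_i (i<j): mu(Syz_1) = beta_2 = C(m,2) = m(m-1)/2
m=31
31*30/2 = 465


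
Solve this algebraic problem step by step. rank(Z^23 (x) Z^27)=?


rank(M(x)N) = rank(M)*rank(N)
23*27 = 621


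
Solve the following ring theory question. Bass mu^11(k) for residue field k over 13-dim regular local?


C(n,i)=C(13,11)=78


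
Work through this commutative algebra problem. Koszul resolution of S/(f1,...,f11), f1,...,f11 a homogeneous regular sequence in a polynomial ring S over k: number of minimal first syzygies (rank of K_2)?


Regular sequence => Koszul complex is the minimal free resolution.
Syz_1 minimally generated by Koszul relations f_i*e_j - f_j*e_i (i<j): mu(Syz_1) = beta_2 = C(m,2) = m(m-1)/2
m=11
11*10/2 = 55


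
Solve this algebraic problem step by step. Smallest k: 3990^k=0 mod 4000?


3990^k mod 4000:
k=1: 3990
k=2: 100
k=3: 3000
k=4: 2000
k=5: 0
First zero at k = 5


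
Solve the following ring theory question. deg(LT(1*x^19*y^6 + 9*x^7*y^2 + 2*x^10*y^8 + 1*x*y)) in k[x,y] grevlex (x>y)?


LT: 1*x^19*y^6
deg_x=19, deg_y=6
Total=19+6=25


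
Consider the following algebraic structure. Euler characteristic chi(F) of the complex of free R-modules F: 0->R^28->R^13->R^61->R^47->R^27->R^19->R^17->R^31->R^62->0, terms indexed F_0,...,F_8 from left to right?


chi = sum (-1)^i * rank:
(-1)^0*28=28
(-1)^1*13=-13
(-1)^2*61=61
(-1)^3*47=-47
(-1)^4*27=27
(-1)^5*19=-19
(-1)^6*17=17
(-1)^7*31=-31
(-1)^8*62=62
chi=85


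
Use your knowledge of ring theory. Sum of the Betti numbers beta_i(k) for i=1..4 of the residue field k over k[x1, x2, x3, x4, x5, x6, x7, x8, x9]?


Koszul resolution: beta_i(k)=C(n,i), n=9
C(9,1)=9, C(9,2)=36, C(9,3)=84, C(9,4)=126
Sum=255


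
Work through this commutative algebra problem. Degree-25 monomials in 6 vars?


C(d+n-1,n-1)=C(30,5)=142506


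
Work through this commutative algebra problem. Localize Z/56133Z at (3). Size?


3-primary part: 56133=3^6*77
Size=3^6=729


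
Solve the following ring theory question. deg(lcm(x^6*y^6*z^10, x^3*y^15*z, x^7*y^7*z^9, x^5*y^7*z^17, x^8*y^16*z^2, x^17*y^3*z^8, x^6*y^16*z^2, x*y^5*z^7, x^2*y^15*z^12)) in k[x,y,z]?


lcm = componentwise max:
x: max(6,3,7,5,8,17,6,1,2)=17
y: max(6,15,7,7,16,3,16,5,15)=16
z: max(10,1,9,17,2,8,2,7,12)=17
Total=17+16+17=50


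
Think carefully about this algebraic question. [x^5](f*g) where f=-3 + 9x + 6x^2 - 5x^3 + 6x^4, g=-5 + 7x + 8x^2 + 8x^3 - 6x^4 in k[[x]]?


[x^5] = sum a_i*b_j, i+j=5
  9*-6=-54
  6*8=48
  -5*8=-40
  6*7=42
Sum=-4


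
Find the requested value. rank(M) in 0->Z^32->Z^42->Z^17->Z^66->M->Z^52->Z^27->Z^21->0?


Alt sum=0:
(-1)^0*32 + (-1)^1*42 + (-1)^2*17 + (-1)^3*66 + (-1)^4*? + (-1)^5*52 + (-1)^6*27 + (-1)^7*21=0
rank(M)=105


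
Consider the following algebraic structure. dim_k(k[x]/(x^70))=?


Basis: 1,x,...,x^69
dim=70


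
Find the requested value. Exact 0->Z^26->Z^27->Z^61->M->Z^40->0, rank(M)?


Alt sum=0:
(-1)^0*26 + (-1)^1*27 + (-1)^2*61 + (-1)^3*? + (-1)^4*40=0
rank(M)=100


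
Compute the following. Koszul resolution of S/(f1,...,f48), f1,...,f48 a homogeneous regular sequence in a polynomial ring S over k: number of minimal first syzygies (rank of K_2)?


Regular sequence => Koszul complex is the minimal free resolution.
Syz_1 minimally generated by Koszul relations f_i*e_j - f_j*e_i (i<j): mu(Syz_1) = beta_2 = C(m,2) = m(m-1)/2
m=48
48*47/2 = 1128


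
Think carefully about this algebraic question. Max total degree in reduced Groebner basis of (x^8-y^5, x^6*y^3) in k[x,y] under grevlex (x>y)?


LT(f1)=x^8, LT(f2)=x^6y^3, lcm=x^8y^3
S(f1,f2) = y^3*f1 - x^2*f2 = -y^8
Reduced GB = {f1, f2, y^8}; degrees 8, 9, 8
Max = 9


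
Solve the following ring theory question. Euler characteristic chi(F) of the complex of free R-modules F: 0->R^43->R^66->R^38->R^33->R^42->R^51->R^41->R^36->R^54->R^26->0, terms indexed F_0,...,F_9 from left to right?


chi = sum (-1)^i * rank:
(-1)^0*43=43
(-1)^1*66=-66
(-1)^2*38=38
(-1)^3*33=-33
(-1)^4*42=42
(-1)^5*51=-51
(-1)^6*41=41
(-1)^7*36=-36
(-1)^8*54=54
(-1)^9*26=-26
chi=6


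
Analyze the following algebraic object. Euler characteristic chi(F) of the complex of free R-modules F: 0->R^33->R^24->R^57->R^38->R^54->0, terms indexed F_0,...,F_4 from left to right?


chi = sum (-1)^i * rank:
(-1)^0*33=33
(-1)^1*24=-24
(-1)^2*57=57
(-1)^3*38=-38
(-1)^4*54=54
chi=82


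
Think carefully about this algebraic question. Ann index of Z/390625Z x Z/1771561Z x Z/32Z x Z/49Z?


Exponent = lcm of the cyclic orders; pairwise coprime => product.
5^8*11^6*2^5*7^2=390625*1771561*32*49=1085081112500000


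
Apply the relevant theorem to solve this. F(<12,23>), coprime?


gcd(12,23)=1 => F=ab-a-b=12*23-12-23=276-35=241


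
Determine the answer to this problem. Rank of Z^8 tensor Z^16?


rank(M(x)N) = rank(M)*rank(N)
8*16 = 128


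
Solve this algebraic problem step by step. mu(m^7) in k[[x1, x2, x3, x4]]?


C(n+d-1,d)=C(10,7)=120


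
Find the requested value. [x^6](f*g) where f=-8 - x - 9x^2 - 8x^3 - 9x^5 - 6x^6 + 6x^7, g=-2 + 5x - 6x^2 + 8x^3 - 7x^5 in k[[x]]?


[x^6] = sum a_i*b_j, i+j=6
  -1*-7=7
  -8*8=-64
  -9*5=-45
  -6*-2=12
Sum=-90


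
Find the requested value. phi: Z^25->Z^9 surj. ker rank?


rank(ker) = 25-9 = 16


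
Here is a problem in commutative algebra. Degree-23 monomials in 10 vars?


C(d+n-1,n-1)=C(32,9)=28048800


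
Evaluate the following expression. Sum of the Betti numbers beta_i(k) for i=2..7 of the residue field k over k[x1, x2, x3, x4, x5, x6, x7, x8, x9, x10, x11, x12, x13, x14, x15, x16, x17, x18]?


Koszul resolution: beta_i(k)=C(n,i), n=18
C(18,2)=153, C(18,3)=816, C(18,4)=3060, C(18,5)=8568, C(18,6)=18564, C(18,7)=31824
Sum=62985


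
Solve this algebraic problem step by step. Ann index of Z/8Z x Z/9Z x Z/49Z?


Exponent = lcm of the cyclic orders; pairwise coprime => product.
2^3*3^2*7^2=8*9*49=3528


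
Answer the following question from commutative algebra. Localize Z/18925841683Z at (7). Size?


7-primary part: 18925841683=7^10*67
Size=7^10=282475249


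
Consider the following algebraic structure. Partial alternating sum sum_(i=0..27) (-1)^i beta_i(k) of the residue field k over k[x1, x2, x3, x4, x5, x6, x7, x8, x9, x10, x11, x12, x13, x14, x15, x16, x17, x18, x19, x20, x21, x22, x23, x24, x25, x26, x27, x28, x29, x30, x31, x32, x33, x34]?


Koszul resolution: beta_i(k)=C(n,i), n=34
sum_(i=0..p) (-1)^i C(n,i) = (-1)^p C(n-1,p)
(-1)^27*C(33,27) = (-1)^27*1107568 = -1107568


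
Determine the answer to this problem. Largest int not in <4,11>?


gcd(4,11)=1 => F=ab-a-b=4*11-4-11=44-15=29


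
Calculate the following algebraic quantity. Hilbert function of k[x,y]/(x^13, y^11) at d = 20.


k[x,y], I = (x^13, y^11), d = 20
Need i < 13 and d-i < 11.
Range: 10 <= i <= 12.
H(20) = 3


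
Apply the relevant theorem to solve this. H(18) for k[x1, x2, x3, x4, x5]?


C(d+n-1,n-1)=C(22,4)=7315


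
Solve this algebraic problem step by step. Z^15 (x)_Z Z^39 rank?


rank(M(x)N) = rank(M)*rank(N)
15*39 = 585


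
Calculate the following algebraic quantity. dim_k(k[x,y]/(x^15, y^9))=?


Basis: x^i*y^j, i<15, j<9
15*9=135


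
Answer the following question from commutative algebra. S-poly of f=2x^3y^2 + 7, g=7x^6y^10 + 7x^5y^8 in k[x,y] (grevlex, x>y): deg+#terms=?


LT(f)=2x^3y^2, LT(g)=7x^6y^10
lcm(LM)=x^6y^10
S(f,g) (scaled by 14 to clear denominators) = 7x^3y^8*f - 2*g = -14x^5y^8 + 49x^3y^8
2 terms, deg 13.
13+2=15


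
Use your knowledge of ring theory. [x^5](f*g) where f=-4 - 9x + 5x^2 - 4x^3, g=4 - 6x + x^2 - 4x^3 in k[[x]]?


[x^5] = sum a_i*b_j, i+j=5
  5*-4=-20
  -4*1=-4
Sum=-24


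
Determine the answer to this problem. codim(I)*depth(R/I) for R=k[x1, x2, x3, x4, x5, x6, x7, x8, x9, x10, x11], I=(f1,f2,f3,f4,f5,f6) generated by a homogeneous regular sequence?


codim=6, depth=dim(R/I)=11-6=5
Product=6*5=30


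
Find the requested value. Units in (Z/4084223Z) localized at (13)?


Local ring = Z/371293Z.
phi(371293) = 13^4*(13-1) = 342732


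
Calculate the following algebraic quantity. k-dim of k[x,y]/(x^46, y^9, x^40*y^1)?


k[x,y]/I, I = (x^46, y^9, x^40*y^1)
Rect: 46x9=414. Corner: (46-40)x(9-1)=48.
dim = 414-48 = 366


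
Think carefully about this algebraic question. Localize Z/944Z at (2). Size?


2-primary part: 944=2^4*59
Size=2^4=16


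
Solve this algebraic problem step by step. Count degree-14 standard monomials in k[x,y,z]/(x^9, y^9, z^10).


Need i<9, j<9, k<10 with i+j+k=14.
For each i, j ranges over max(0,14-i-9)..min(8,14-i):
  i=0: j in [5,8] -> 4
  i=1: j in [4,8] -> 5
  i=2: j in [3,8] -> 6
  i=3: j in [2,8] -> 7
  i=4: j in [1,8] -> 8
  i=5: j in [0,8] -> 9
  i=6: j in [0,8] -> 9
  i=7: j in [0,7] -> 8
  i=8: j in [0,6] -> 7
H(14) = 4+5+6+7+8+9+9+8+7 = 63


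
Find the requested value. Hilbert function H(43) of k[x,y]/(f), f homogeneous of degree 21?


H(t)=d for t>=d-1.
d=21, t=43
H(43)=21


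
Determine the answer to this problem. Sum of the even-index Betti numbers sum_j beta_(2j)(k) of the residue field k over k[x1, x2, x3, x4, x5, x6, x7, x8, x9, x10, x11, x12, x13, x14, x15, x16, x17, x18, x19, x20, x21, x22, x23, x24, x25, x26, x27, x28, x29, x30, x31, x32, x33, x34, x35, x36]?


Koszul resolution: beta_i(k)=C(n,i), n=36
sum_even C(36,i) = 2^(n-1) = 2^35 = 34359738368


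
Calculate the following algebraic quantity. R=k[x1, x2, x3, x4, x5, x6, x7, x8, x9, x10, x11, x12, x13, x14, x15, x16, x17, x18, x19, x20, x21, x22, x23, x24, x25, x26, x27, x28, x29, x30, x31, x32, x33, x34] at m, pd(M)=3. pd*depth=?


pd+depth=34
depth=34-3=31
pd*depth=3*31=93


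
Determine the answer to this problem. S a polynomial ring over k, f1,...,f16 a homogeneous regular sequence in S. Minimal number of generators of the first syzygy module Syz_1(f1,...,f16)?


Regular sequence => Koszul complex is the minimal free resolution.
Syz_1 minimally generated by Koszul relations f_i*e_j - f_j*e_i (i<j): mu(Syz_1) = beta_2 = C(m,2) = m(m-1)/2
m=16
16*15/2 = 120


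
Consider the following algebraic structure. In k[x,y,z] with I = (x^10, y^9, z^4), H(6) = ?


Need i<10, j<9, k<4 with i+j+k=6.
For each i, j ranges over max(0,6-i-3)..min(8,6-i):
  i=0: j in [3,6] -> 4
  i=1: j in [2,5] -> 4
  i=2: j in [1,4] -> 4
  i=3: j in [0,3] -> 4
  i=4: j in [0,2] -> 3
  i=5: j in [0,1] -> 2
  i=6: j in [0,0] -> 1
H(6) = 4+4+4+4+3+2+1 = 22


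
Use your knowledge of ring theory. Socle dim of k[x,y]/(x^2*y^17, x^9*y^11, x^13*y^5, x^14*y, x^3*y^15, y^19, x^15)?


Socle = ann(m) = span of standard monomials u with x*u, y*u in I (staircase corners).
Minimal generators: x^15, x^14*y, x^13*y^5, x^9*y^11, x^3*y^15, x^2*y^17, y^19
Corners: xy^18, x^2y^16, x^8y^14, x^12y^10, x^13y^4, x^14
Socle dim=6


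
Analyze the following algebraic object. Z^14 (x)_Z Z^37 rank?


rank(M(x)N) = rank(M)*rank(N)
14*37 = 518


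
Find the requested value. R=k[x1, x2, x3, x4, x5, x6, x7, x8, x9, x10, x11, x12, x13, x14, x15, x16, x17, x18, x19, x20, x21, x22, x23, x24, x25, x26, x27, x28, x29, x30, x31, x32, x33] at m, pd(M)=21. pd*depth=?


pd+depth=33
depth=33-21=12
pd*depth=21*12=252


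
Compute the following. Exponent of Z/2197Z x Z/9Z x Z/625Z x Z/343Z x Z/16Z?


Exponent = lcm of the cyclic orders; pairwise coprime => product.
13^3*3^2*5^4*7^3*2^4=2197*9*625*343*16=67821390000


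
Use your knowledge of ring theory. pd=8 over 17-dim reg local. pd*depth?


pd+depth=17
depth=17-8=9
pd*depth=8*9=72


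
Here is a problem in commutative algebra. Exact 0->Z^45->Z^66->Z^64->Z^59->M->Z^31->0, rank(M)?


Alt sum=0:
(-1)^0*45 + (-1)^1*66 + (-1)^2*64 + (-1)^3*59 + (-1)^4*? + (-1)^5*31=0
rank(M)=47


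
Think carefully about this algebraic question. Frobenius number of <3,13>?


gcd(3,13)=1 => F=ab-a-b=3*13-3-13=39-16=23


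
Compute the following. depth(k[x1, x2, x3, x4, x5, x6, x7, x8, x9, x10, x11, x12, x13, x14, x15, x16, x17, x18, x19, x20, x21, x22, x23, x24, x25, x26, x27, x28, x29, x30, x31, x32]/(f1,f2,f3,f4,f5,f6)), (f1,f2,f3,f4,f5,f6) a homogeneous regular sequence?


depth(R)=32
depth(R/I)=32-6=26


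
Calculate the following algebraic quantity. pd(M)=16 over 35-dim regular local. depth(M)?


pd+depth=depth(R)=35
depth=35-16=19


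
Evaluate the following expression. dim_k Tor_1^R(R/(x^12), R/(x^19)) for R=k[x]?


Tor_1(R/I,R/J)=(I cap J)/IJ=(x^19)/(x^31)
dim=31-19=min(12,19)=12


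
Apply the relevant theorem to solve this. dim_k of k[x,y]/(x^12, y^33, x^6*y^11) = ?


k[x,y]/I, I = (x^12, y^33, x^6*y^11)
Rect: 12x33=396. Corner: (12-6)x(33-11)=132.
dim = 396-132 = 264


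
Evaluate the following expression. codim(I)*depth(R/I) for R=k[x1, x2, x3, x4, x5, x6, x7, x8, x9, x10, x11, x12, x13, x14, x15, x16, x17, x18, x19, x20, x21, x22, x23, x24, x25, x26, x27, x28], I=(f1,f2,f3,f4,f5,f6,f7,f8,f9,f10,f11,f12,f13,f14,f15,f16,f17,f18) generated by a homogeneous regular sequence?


codim=18, depth=dim(R/I)=28-18=10
Product=18*10=180


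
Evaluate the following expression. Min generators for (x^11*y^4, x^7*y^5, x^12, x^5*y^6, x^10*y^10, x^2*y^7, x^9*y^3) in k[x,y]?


Remove redundant (divisible by others).
x^11*y^4 redundant.
x^10*y^10 redundant.
Min: x^12, x^9*y^3, x^7*y^5, x^5*y^6, x^2*y^7
Count=5


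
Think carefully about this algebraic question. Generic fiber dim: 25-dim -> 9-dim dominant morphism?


dim(fiber)=dim(X)-dim(Y)=25-9=16


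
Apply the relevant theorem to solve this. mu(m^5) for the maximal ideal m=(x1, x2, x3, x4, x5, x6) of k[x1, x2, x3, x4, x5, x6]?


Graded Nakayama: mu(m^d) = dim_k (m^d/m^(d+1)) = #degree-5 monomials in 6 vars
C(n+d-1,d)=C(10,5)=252


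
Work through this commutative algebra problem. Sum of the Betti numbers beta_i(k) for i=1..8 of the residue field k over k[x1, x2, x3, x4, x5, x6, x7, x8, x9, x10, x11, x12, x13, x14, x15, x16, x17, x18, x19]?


Koszul resolution: beta_i(k)=C(n,i), n=19
C(19,1)=19, C(19,2)=171, C(19,3)=969, C(19,4)=3876, C(19,5)=11628, C(19,6)=27132, C(19,7)=50388, C(19,8)=75582
Sum=169765


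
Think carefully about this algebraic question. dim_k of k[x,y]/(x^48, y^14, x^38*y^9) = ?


k[x,y]/I, I = (x^48, y^14, x^38*y^9)
Rect: 48x14=672. Corner: (48-38)x(14-9)=50.
dim = 672-50 = 622


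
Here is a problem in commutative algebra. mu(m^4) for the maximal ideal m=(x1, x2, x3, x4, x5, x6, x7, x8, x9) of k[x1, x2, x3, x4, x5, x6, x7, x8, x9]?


Graded Nakayama: mu(m^d) = dim_k (m^d/m^(d+1)) = #degree-4 monomials in 9 vars
C(n+d-1,d)=C(12,4)=495


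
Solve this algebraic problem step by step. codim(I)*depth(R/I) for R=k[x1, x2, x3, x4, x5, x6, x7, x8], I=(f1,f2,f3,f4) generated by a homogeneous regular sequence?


codim=4, depth=dim(R/I)=8-4=4
Product=4*4=16


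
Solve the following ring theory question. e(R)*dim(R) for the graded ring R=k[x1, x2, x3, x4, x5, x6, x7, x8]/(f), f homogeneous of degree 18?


e(R)=deg(f)=18, dim(R)=8-1=7
e*dim=18*7=126


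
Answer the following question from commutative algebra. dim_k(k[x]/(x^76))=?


Basis: 1,x,...,x^75
dim=76


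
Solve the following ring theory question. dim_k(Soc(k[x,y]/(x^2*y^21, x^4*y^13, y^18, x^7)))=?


Socle = ann(m) = span of standard monomials u with x*u, y*u in I (staircase corners).
Redundant generators: x^2*y^21
Minimal generators: x^7, x^4*y^13, y^18
Corners: x^3y^17, x^6y^12
Socle dim=2


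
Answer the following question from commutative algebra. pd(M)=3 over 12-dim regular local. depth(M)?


pd+depth=depth(R)=12
depth=12-3=9


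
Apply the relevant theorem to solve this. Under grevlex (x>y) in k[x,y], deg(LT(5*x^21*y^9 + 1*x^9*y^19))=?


LT: 5*x^21*y^9
deg_x=21, deg_y=9
Total=21+9=30


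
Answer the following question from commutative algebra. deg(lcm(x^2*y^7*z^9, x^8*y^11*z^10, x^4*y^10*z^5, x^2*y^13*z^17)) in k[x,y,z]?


lcm = componentwise max:
x: max(2,8,4,2)=8
y: max(7,11,10,13)=13
z: max(9,10,5,17)=17
Total=8+13+17=38


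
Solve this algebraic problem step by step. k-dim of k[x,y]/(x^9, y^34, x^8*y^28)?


k[x,y]/I, I = (x^9, y^34, x^8*y^28)
Rect: 9x34=306. Corner: (9-8)x(34-28)=6.
dim = 306-6 = 300


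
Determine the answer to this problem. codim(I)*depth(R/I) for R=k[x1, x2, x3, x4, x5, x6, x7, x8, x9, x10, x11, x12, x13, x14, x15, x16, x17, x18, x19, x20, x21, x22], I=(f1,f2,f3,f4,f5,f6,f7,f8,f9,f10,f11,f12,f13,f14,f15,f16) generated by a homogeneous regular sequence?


codim=16, depth=dim(R/I)=22-16=6
Product=16*6=96


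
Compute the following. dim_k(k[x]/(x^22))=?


Basis: 1,x,...,x^21
dim=22


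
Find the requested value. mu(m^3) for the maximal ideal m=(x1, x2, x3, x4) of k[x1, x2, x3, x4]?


Graded Nakayama: mu(m^d) = dim_k (m^d/m^(d+1)) = #degree-3 monomials in 4 vars
C(n+d-1,d)=C(6,3)=20


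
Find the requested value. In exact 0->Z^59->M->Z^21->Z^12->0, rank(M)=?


Alt sum=0:
(-1)^0*59 + (-1)^1*? + (-1)^2*21 + (-1)^3*12=0
rank(M)=68


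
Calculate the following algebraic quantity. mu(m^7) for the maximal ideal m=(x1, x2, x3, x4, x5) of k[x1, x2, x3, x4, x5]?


Graded Nakayama: mu(m^d) = dim_k (m^d/m^(d+1)) = #degree-7 monomials in 5 vars
C(n+d-1,d)=C(11,7)=330


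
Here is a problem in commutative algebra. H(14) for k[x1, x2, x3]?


C(d+n-1,n-1)=C(16,2)=120


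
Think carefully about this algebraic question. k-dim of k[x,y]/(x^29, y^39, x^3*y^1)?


k[x,y]/I, I = (x^29, y^39, x^3*y^1)
Rect: 29x39=1131. Corner: (29-3)x(39-1)=988.
dim = 1131-988 = 143


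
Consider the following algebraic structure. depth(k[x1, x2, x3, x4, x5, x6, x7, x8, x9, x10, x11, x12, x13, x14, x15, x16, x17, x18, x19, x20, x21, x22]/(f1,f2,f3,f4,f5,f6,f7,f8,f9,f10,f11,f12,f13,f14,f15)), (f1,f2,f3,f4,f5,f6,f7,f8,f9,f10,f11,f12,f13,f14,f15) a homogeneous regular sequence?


depth(R)=22
depth(R/I)=22-15=7


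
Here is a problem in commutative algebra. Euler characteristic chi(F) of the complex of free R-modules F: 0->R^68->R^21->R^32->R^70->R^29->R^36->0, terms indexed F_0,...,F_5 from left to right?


chi = sum (-1)^i * rank:
(-1)^0*68=68
(-1)^1*21=-21
(-1)^2*32=32
(-1)^3*70=-70
(-1)^4*29=29
(-1)^5*36=-36
chi=2


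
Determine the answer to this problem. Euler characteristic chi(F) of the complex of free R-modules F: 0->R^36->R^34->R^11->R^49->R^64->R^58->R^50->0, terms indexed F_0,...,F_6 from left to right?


chi = sum (-1)^i * rank:
(-1)^0*36=36
(-1)^1*34=-34
(-1)^2*11=11
(-1)^3*49=-49
(-1)^4*64=64
(-1)^5*58=-58
(-1)^6*50=50
chi=20


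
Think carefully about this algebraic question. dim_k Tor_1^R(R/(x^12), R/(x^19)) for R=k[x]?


Tor_1(R/I,R/J)=(I cap J)/IJ=(x^19)/(x^31)
dim=31-19=min(12,19)=12


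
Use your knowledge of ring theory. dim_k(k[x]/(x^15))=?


Basis: 1,x,...,x^14
dim=15


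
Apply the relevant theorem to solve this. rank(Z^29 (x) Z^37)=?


rank(M(x)N) = rank(M)*rank(N)
29*37 = 1073


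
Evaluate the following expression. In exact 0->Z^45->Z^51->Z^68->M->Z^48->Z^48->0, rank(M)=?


Alt sum=0:
(-1)^0*45 + (-1)^1*51 + (-1)^2*68 + (-1)^3*? + (-1)^4*48 + (-1)^5*48=0
rank(M)=62


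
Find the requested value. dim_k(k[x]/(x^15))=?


Basis: 1,x,...,x^14
dim=15


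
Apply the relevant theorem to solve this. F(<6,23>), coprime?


gcd(6,23)=1 => F=ab-a-b=6*23-6-23=138-29=109


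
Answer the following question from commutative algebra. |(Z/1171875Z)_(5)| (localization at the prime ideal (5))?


5-primary part: 1171875=5^8*3
Size=5^8=390625


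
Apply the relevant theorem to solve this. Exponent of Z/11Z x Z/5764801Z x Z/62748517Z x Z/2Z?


Exponent = lcm of the cyclic orders; pairwise coprime => product.
11^1*7^8*13^7*2^1=11*5764801*62748517*2=7958119698102574


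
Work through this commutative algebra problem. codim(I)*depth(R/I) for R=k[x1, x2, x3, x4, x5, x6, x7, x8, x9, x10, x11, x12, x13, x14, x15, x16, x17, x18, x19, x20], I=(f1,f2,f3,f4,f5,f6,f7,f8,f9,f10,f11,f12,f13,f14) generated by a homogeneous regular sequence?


codim=14, depth=dim(R/I)=20-14=6
Product=14*6=84


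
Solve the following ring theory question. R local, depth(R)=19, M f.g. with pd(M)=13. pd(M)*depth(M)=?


pd+depth=19
depth=19-13=6
pd*depth=13*6=78


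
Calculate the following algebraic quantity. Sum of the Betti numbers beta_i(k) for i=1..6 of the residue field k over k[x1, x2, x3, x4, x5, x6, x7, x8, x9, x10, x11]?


Koszul resolution: beta_i(k)=C(n,i), n=11
C(11,1)=11, C(11,2)=55, C(11,3)=165, C(11,4)=330, C(11,5)=462, C(11,6)=462
Sum=1485


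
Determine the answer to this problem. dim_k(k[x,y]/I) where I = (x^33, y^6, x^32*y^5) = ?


k[x,y]/I, I = (x^33, y^6, x^32*y^5)
Rect: 33x6=198. Corner: (33-32)x(6-5)=1.
dim = 198-1 = 197


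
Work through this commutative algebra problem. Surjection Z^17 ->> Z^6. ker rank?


rank(ker) = 17-6 = 11


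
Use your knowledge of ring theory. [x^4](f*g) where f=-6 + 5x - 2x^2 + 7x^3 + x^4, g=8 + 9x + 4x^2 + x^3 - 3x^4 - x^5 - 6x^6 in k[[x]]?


[x^4] = sum a_i*b_j, i+j=4
  -6*-3=18
  5*1=5
  -2*4=-8
  7*9=63
  1*8=8
Sum=86


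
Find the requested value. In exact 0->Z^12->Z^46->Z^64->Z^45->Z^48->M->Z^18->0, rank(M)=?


Alt sum=0:
(-1)^0*12 + (-1)^1*46 + (-1)^2*64 + (-1)^3*45 + (-1)^4*48 + (-1)^5*? + (-1)^6*18=0
rank(M)=51


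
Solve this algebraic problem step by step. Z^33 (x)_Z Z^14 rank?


rank(M(x)N) = rank(M)*rank(N)
33*14 = 462


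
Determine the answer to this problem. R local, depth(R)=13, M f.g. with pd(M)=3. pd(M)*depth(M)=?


pd+depth=13
depth=13-3=10
pd*depth=3*10=30


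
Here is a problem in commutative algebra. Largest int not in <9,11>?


gcd(9,11)=1 => F=ab-a-b=9*11-9-11=99-20=79


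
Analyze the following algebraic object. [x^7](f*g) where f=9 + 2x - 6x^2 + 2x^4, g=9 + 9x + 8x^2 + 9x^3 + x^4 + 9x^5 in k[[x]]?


[x^7] = sum a_i*b_j, i+j=7
  -6*9=-54
  2*9=18
Sum=-36


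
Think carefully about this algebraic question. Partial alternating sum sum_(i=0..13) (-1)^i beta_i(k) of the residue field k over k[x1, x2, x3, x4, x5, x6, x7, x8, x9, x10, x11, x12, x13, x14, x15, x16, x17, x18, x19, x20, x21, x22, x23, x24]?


Koszul resolution: beta_i(k)=C(n,i), n=24
sum_(i=0..p) (-1)^i C(n,i) = (-1)^p C(n-1,p)
(-1)^13*C(23,13) = (-1)^13*1144066 = -1144066


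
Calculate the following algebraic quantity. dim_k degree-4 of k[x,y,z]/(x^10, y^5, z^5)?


Need i<10, j<5, k<5 with i+j+k=4.
For each i, j ranges over max(0,4-i-4)..min(4,4-i):
  i=0: j in [0,4] -> 5
  i=1: j in [0,3] -> 4
  i=2: j in [0,2] -> 3
  i=3: j in [0,1] -> 2
  i=4: j in [0,0] -> 1
H(4) = 5+4+3+2+1 = 15


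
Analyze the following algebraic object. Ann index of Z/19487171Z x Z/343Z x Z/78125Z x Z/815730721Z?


Exponent = lcm of the cyclic orders; pairwise coprime => product.
11^7*7^3*5^7*13^8=19487171*343*78125*815730721=425970736654495297890625


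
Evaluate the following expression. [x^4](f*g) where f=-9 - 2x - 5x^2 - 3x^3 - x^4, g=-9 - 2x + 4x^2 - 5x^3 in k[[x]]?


[x^4] = sum a_i*b_j, i+j=4
  -2*-5=10
  -5*4=-20
  -3*-2=6
  -1*-9=9
Sum=5


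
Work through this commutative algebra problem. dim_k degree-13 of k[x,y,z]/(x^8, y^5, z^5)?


Need i<8, j<5, k<5 with i+j+k=13.
For each i, j ranges over max(0,13-i-4)..min(4,13-i):
  i=0: j in [9,4] -> 0
  i=1: j in [8,4] -> 0
  i=2: j in [7,4] -> 0
  i=3: j in [6,4] -> 0
  i=4: j in [5,4] -> 0
  i=5: j in [4,4] -> 1
  i=6: j in [3,4] -> 2
  i=7: j in [2,4] -> 3
H(13) = 0+0+0+0+0+1+2+3 = 6


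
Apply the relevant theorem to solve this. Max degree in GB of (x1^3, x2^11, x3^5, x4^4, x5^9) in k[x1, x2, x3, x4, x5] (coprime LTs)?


Pure powers, coprime LTs => already GB.
Degrees: 3, 11, 5, 4, 9
Max=11


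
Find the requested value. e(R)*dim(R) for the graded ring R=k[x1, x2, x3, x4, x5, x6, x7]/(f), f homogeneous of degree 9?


e(R)=deg(f)=9, dim(R)=7-1=6
e*dim=9*6=54


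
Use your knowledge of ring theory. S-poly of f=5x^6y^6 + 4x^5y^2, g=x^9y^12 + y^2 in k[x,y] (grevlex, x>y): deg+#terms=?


LT(f)=5x^6y^6, LT(g)=x^9y^12
lcm(LM)=x^9y^12
S(f,g) (scaled by 5 to clear denominators) = x^3y^6*f - 5*g = 4x^8y^8 - 5y^2
2 terms, deg 16.
16+2=18


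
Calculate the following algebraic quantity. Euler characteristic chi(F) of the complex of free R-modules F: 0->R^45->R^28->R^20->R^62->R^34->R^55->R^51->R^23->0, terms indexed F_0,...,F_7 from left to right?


chi = sum (-1)^i * rank:
(-1)^0*45=45
(-1)^1*28=-28
(-1)^2*20=20
(-1)^3*62=-62
(-1)^4*34=34
(-1)^5*55=-55
(-1)^6*51=51
(-1)^7*23=-23
chi=-18


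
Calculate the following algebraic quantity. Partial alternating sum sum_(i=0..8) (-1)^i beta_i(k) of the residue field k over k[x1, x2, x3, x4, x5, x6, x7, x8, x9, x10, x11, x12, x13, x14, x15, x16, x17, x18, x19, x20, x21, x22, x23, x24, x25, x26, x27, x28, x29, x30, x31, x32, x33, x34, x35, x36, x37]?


Koszul resolution: beta_i(k)=C(n,i), n=37
sum_(i=0..p) (-1)^i C(n,i) = (-1)^p C(n-1,p)
(-1)^8*C(36,8) = (-1)^8*30260340 = 30260340


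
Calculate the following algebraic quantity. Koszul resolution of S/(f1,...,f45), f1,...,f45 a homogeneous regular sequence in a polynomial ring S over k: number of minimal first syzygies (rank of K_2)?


Regular sequence => Koszul complex is the minimal free resolution.
Syz_1 minimally generated by Koszul relations f_i*e_j - f_j*e_i (i<j): mu(Syz_1) = beta_2 = C(m,2) = m(m-1)/2
m=45
45*44/2 = 990


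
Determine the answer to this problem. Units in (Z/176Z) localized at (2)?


Local ring = Z/16Z.
phi(16) = 2^3*(2-1) = 8


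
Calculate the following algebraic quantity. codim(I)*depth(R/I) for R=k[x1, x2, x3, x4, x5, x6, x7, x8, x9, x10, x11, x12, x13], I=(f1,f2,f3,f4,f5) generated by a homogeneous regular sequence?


codim=5, depth=dim(R/I)=13-5=8
Product=5*8=40


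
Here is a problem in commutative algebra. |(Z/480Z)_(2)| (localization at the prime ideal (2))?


2-primary part: 480=2^5*15
Size=2^5=32


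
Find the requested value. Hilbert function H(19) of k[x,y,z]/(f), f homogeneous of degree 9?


C(21,2)-C(12,2)=210-66=144


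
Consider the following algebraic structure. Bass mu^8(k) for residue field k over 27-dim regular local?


C(n,i)=C(27,8)=2220075


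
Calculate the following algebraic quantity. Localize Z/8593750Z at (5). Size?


5-primary part: 8593750=5^8*22
Size=5^8=390625


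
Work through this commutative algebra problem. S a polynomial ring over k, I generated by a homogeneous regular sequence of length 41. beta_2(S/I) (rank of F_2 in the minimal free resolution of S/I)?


Regular sequence => Koszul complex is the minimal free resolution.
Syz_1 minimally generated by Koszul relations f_i*e_j - f_j*e_i (i<j): mu(Syz_1) = beta_2 = C(m,2) = m(m-1)/2
m=41
41*40/2 = 820


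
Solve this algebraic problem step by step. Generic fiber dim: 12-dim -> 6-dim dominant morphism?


dim(fiber)=dim(X)-dim(Y)=12-6=6


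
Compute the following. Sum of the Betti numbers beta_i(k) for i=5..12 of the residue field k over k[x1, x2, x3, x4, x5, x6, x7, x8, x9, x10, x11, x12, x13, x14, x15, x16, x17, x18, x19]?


Koszul resolution: beta_i(k)=C(n,i), n=19
C(19,5)=11628, C(19,6)=27132, C(19,7)=50388, C(19,8)=75582, C(19,9)=92378, C(19,10)=92378, C(19,11)=75582, C(19,12)=50388
Sum=475456


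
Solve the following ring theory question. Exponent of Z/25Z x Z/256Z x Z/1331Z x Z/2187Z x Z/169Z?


Exponent = lcm of the cyclic orders; pairwise coprime => product.
5^2*2^8*11^3*3^7*13^2=25*256*1331*2187*169=3148426195200


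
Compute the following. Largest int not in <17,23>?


gcd(17,23)=1 => F=ab-a-b=17*23-17-23=391-40=351


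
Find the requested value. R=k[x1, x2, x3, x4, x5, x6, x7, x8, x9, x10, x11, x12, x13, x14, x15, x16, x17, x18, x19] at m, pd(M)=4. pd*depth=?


pd+depth=19
depth=19-4=15
pd*depth=4*15=60


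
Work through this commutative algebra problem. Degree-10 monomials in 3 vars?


C(d+n-1,n-1)=C(12,2)=66


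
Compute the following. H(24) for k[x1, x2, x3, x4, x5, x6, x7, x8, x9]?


C(d+n-1,n-1)=C(32,8)=10518300


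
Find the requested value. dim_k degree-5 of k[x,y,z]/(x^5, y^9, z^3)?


Need i<5, j<9, k<3 with i+j+k=5.
For each i, j ranges over max(0,5-i-2)..min(8,5-i):
  i=0: j in [3,5] -> 3
  i=1: j in [2,4] -> 3
  i=2: j in [1,3] -> 3
  i=3: j in [0,2] -> 3
  i=4: j in [0,1] -> 2
H(5) = 3+3+3+3+2 = 14


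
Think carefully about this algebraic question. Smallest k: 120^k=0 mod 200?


120^k mod 200:
k=1: 120
k=2: 0
First zero at k = 2


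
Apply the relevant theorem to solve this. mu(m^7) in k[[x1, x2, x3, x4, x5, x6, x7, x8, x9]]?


C(n+d-1,d)=C(15,7)=6435


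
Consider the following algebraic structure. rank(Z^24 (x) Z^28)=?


rank(M(x)N) = rank(M)*rank(N)
24*28 = 672


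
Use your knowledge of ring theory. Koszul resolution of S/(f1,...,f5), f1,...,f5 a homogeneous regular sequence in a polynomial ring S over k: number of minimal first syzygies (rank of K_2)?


Regular sequence => Koszul complex is the minimal free resolution.
Syz_1 minimally generated by Koszul relations f_i*e_j - f_j*e_i (i<j): mu(Syz_1) = beta_2 = C(m,2) = m(m-1)/2
m=5
5*4/2 = 10


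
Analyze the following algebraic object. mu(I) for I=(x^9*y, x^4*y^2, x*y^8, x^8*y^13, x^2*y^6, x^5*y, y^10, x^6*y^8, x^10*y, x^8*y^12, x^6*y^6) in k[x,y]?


Remove redundant (divisible by others).
x^8*y^13 redundant.
x^10*y redundant.
x^6*y^6 redundant.
x^9*y redundant.
x^8*y^12 redundant.
x^6*y^8 redundant.
Min: x^5*y, x^4*y^2, x^2*y^6, x*y^8, y^10
Count=5


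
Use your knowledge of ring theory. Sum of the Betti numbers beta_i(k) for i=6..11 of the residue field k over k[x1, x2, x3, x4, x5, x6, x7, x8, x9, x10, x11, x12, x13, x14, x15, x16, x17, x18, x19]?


Koszul resolution: beta_i(k)=C(n,i), n=19
C(19,6)=27132, C(19,7)=50388, C(19,8)=75582, C(19,9)=92378, C(19,10)=92378, C(19,11)=75582
Sum=413440


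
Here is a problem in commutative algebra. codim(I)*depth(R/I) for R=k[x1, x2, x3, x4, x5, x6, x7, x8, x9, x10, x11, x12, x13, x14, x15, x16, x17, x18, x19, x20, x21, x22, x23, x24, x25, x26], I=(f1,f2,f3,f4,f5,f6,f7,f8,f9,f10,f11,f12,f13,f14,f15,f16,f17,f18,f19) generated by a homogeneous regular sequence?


codim=19, depth=dim(R/I)=26-19=7
Product=19*7=133


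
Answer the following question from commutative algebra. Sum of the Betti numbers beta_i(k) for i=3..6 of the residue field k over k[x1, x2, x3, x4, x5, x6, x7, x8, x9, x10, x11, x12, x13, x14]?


Koszul resolution: beta_i(k)=C(n,i), n=14
C(14,3)=364, C(14,4)=1001, C(14,5)=2002, C(14,6)=3003
Sum=6370


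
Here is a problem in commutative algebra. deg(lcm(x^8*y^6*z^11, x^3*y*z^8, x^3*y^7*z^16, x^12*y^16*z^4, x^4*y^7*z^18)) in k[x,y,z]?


lcm = componentwise max:
x: max(8,3,3,12,4)=12
y: max(6,1,7,16,7)=16
z: max(11,8,16,4,18)=18
Total=12+16+18=46


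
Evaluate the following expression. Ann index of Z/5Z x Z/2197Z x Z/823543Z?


Exponent = lcm of the cyclic orders; pairwise coprime => product.
5^1*13^3*7^7=5*2197*823543=9046619855


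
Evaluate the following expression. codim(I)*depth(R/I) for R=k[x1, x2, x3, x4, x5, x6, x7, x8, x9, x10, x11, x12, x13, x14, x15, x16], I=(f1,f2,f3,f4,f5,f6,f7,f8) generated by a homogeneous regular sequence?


codim=8, depth=dim(R/I)=16-8=8
Product=8*8=64


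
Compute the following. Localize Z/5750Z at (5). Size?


5-primary part: 5750=5^3*46
Size=5^3=125


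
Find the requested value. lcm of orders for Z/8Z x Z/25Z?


Exponent = lcm of the cyclic orders; pairwise coprime => product.
2^3*5^2=8*25=200


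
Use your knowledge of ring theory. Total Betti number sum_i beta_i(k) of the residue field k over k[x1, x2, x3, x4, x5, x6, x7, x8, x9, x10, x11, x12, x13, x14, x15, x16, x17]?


Koszul resolution: beta_i(k)=C(n,i), n=17
sum_i C(17,i) = 2^17 = 131072


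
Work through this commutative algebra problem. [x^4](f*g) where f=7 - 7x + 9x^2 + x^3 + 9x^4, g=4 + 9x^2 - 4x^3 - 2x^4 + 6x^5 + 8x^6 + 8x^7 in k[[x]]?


[x^4] = sum a_i*b_j, i+j=4
  7*-2=-14
  -7*-4=28
  9*9=81
  9*4=36
Sum=131


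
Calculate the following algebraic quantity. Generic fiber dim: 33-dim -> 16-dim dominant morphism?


dim(fiber)=dim(X)-dim(Y)=33-16=17


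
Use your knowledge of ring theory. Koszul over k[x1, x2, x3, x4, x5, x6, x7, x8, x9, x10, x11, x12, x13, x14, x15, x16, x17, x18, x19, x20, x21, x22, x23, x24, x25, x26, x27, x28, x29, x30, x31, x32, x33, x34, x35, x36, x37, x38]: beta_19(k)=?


C(n,i)=C(38,19)=35345263800


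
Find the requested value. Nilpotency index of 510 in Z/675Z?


510^k mod 675:
k=1: 510
k=2: 225
k=3: 0
First zero at k = 3


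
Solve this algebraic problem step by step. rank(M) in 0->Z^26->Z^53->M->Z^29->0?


Alt sum=0:
(-1)^0*26 + (-1)^1*53 + (-1)^2*? + (-1)^3*29=0
rank(M)=56


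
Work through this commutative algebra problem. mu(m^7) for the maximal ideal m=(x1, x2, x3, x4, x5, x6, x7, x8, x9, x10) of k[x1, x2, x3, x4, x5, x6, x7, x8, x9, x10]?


Graded Nakayama: mu(m^d) = dim_k (m^d/m^(d+1)) = #degree-7 monomials in 10 vars
C(n+d-1,d)=C(16,7)=11440


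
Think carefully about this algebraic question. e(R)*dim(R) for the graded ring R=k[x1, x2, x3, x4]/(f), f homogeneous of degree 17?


e(R)=deg(f)=17, dim(R)=4-1=3
e*dim=17*3=51


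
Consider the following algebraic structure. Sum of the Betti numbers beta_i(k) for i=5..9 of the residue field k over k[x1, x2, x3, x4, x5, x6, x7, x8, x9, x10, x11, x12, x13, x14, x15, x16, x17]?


Koszul resolution: beta_i(k)=C(n,i), n=17
C(17,5)=6188, C(17,6)=12376, C(17,7)=19448, C(17,8)=24310, C(17,9)=24310
Sum=86632


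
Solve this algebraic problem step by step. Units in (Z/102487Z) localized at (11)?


Local ring = Z/14641Z.
phi(14641) = 11^3*(11-1) = 13310


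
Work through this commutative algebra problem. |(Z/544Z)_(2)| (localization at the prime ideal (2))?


2-primary part: 544=2^5*17
Size=2^5=32


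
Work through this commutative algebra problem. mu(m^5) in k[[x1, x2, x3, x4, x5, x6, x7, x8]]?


C(n+d-1,d)=C(12,5)=792


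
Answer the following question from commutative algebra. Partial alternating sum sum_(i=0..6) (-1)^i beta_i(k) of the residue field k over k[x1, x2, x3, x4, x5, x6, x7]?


Koszul resolution: beta_i(k)=C(n,i), n=7
sum_(i=0..p) (-1)^i C(n,i) = (-1)^p C(n-1,p)
(-1)^6*C(6,6) = (-1)^6*1 = 1


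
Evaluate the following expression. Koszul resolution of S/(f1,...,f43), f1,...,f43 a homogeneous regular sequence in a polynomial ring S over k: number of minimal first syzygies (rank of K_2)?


Regular sequence => Koszul complex is the minimal free resolution.
Syz_1 minimally generated by Koszul relations f_i*e_j - f_j*e_i (i<j): mu(Syz_1) = beta_2 = C(m,2) = m(m-1)/2
m=43
43*42/2 = 903


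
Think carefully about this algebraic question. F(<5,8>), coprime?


gcd(5,8)=1 => F=ab-a-b=5*8-5-8=40-13=27


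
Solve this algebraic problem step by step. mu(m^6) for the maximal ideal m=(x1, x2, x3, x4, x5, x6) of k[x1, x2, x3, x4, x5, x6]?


Graded Nakayama: mu(m^d) = dim_k (m^d/m^(d+1)) = #degree-6 monomials in 6 vars
C(n+d-1,d)=C(11,6)=462


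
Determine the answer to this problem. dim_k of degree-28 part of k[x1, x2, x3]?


C(d+n-1,n-1)=C(30,2)=435


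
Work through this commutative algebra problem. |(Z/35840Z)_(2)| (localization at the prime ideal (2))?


2-primary part: 35840=2^10*35
Size=2^10=1024


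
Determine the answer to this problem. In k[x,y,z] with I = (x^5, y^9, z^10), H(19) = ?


Need i<5, j<9, k<10 with i+j+k=19.
For each i, j ranges over max(0,19-i-9)..min(8,19-i):
  i=0: j in [10,8] -> 0
  i=1: j in [9,8] -> 0
  i=2: j in [8,8] -> 1
  i=3: j in [7,8] -> 2
  i=4: j in [6,8] -> 3
H(19) = 0+0+1+2+3 = 6


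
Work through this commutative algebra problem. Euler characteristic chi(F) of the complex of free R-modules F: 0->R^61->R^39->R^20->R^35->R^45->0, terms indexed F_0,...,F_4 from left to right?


chi = sum (-1)^i * rank:
(-1)^0*61=61
(-1)^1*39=-39
(-1)^2*20=20
(-1)^3*35=-35
(-1)^4*45=45
chi=52


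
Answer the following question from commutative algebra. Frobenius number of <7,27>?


gcd(7,27)=1 => F=ab-a-b=7*27-7-27=189-34=155


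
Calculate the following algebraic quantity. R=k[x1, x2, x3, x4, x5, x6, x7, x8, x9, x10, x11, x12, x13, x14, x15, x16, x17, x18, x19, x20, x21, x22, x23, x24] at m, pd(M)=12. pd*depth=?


pd+depth=24
depth=24-12=12
pd*depth=12*12=144


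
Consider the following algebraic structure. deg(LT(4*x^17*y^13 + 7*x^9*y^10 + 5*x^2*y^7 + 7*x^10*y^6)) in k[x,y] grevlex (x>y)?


LT: 4*x^17*y^13
deg_x=17, deg_y=13
Total=17+13=30


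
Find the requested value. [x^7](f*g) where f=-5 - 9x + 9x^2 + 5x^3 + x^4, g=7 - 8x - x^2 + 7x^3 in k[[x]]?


[x^7] = sum a_i*b_j, i+j=7
  1*7=7
Sum=7


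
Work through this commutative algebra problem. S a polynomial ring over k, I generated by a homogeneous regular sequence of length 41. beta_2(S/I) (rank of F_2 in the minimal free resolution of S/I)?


Regular sequence => Koszul complex is the minimal free resolution.
Syz_1 minimally generated by Koszul relations f_i*e_j - f_j*e_i (i<j): mu(Syz_1) = beta_2 = C(m,2) = m(m-1)/2
m=41
41*40/2 = 820
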